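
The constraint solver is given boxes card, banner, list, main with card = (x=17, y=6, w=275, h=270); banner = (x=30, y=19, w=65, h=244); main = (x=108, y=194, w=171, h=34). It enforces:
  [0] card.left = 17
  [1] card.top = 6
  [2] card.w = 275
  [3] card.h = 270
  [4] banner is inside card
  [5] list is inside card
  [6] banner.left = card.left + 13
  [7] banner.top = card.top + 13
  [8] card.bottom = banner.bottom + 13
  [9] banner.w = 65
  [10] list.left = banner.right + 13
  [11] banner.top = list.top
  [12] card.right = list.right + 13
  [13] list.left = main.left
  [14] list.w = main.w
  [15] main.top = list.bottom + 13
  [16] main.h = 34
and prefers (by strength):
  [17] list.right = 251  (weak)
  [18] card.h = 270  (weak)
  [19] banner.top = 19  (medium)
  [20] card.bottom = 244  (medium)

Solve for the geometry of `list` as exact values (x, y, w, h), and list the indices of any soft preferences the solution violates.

1. list.x = 108  [list.left = banner.right + 13]
2. list.y = 19  [banner.top = list.top]
3. list.w = 171  [card.right = list.right + 13]
4. list.h = 162  [main.top = list.bottom + 13]

list = (x=108, y=19, w=171, h=162)
violated soft preferences: 17, 20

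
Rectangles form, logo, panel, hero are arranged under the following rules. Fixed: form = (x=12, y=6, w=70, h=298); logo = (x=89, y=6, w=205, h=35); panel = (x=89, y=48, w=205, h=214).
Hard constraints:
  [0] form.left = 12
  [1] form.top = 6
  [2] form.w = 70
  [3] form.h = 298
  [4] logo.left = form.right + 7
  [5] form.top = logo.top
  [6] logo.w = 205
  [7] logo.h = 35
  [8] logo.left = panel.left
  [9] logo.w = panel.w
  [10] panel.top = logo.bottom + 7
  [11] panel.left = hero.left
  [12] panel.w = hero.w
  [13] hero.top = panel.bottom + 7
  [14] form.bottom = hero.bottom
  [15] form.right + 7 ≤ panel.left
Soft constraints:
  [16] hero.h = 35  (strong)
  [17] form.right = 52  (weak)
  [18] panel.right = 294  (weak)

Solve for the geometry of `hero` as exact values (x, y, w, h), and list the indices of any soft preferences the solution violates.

1. hero.x = 89  [panel.left = hero.left]
2. hero.w = 205  [panel.w = hero.w]
3. hero.y = 269  [hero.top = panel.bottom + 7]
4. hero.h = 35  [form.bottom = hero.bottom]

hero = (x=89, y=269, w=205, h=35)
violated soft preferences: 17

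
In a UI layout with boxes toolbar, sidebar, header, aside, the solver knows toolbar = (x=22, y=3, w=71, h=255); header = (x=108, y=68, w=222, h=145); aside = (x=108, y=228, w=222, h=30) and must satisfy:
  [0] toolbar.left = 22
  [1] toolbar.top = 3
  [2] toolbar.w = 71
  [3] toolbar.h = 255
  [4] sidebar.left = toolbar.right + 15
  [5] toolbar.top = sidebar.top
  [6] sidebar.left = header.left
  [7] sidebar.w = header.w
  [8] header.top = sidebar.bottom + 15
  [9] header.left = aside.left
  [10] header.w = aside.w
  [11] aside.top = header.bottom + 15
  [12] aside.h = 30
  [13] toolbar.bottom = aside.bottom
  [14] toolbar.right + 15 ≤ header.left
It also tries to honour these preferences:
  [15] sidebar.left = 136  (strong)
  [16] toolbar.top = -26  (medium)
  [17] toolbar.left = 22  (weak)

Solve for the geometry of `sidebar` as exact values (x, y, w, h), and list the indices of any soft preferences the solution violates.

sidebar = (x=108, y=3, w=222, h=50)
violated soft preferences: 15, 16

1. sidebar.x = 108  [sidebar.left = toolbar.right + 15]
2. sidebar.y = 3  [toolbar.top = sidebar.top]
3. sidebar.w = 222  [sidebar.w = header.w]
4. sidebar.h = 50  [header.top = sidebar.bottom + 15]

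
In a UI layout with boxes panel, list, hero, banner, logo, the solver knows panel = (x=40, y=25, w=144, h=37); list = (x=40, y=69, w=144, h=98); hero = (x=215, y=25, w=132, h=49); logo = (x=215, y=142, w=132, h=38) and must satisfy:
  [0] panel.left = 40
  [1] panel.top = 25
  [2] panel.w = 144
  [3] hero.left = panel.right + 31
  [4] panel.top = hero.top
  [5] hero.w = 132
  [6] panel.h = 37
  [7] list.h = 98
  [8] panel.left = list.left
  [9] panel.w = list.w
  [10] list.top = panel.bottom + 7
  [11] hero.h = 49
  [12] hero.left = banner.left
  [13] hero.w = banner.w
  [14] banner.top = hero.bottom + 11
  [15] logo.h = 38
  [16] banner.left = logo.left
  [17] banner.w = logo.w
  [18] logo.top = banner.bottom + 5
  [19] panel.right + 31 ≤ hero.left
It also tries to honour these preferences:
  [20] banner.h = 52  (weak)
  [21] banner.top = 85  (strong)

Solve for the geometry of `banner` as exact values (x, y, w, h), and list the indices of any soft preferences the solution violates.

banner = (x=215, y=85, w=132, h=52)
violated soft preferences: none

1. banner.x = 215  [hero.left = banner.left]
2. banner.w = 132  [hero.w = banner.w]
3. banner.y = 85  [banner.top = hero.bottom + 11]
4. banner.h = 52  [logo.top = banner.bottom + 5]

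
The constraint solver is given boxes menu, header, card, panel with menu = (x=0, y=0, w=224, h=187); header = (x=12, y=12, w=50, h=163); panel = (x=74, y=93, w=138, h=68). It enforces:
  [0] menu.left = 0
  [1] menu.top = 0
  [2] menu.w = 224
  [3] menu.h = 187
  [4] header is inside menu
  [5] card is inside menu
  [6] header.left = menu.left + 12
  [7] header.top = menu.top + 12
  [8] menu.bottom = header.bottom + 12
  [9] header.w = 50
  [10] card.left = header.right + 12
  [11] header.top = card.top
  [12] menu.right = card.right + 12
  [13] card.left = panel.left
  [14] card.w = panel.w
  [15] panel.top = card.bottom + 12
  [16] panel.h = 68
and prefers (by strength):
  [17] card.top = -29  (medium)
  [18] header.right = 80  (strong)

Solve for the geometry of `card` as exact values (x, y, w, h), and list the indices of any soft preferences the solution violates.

1. card.x = 74  [card.left = header.right + 12]
2. card.y = 12  [header.top = card.top]
3. card.w = 138  [menu.right = card.right + 12]
4. card.h = 69  [panel.top = card.bottom + 12]

card = (x=74, y=12, w=138, h=69)
violated soft preferences: 17, 18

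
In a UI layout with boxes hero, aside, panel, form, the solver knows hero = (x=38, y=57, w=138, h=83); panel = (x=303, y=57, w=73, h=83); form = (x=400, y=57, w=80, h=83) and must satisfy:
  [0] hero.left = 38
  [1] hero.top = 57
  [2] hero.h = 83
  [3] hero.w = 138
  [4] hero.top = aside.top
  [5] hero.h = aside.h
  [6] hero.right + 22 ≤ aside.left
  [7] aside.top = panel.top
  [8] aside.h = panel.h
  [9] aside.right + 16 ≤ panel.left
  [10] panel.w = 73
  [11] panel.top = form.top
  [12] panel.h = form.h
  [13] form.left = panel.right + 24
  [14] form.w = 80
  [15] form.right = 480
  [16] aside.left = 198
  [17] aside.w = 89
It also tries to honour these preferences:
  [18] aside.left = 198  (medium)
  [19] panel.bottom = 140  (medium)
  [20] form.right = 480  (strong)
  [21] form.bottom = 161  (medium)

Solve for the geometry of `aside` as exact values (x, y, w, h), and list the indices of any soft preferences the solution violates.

aside = (x=198, y=57, w=89, h=83)
violated soft preferences: 21

1. aside.y = 57  [hero.top = aside.top]
2. aside.h = 83  [hero.h = aside.h]
3. aside.x = 198  [aside.left = 198]
4. aside.w = 89  [aside.w = 89]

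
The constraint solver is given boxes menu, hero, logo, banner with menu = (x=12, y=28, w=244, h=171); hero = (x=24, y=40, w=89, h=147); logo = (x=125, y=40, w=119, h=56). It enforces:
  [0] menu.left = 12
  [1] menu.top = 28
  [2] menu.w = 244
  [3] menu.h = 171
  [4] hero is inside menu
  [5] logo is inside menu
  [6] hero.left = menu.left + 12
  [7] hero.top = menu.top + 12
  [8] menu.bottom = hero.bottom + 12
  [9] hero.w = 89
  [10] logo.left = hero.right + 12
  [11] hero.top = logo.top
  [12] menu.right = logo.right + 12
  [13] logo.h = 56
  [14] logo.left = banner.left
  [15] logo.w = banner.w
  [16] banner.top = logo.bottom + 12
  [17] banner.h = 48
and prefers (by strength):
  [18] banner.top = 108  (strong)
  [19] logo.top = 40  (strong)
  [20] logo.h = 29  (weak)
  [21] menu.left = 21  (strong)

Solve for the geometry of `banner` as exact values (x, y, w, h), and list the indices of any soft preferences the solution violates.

1. banner.x = 125  [logo.left = banner.left]
2. banner.w = 119  [logo.w = banner.w]
3. banner.y = 108  [banner.top = logo.bottom + 12]
4. banner.h = 48  [banner.h = 48]

banner = (x=125, y=108, w=119, h=48)
violated soft preferences: 20, 21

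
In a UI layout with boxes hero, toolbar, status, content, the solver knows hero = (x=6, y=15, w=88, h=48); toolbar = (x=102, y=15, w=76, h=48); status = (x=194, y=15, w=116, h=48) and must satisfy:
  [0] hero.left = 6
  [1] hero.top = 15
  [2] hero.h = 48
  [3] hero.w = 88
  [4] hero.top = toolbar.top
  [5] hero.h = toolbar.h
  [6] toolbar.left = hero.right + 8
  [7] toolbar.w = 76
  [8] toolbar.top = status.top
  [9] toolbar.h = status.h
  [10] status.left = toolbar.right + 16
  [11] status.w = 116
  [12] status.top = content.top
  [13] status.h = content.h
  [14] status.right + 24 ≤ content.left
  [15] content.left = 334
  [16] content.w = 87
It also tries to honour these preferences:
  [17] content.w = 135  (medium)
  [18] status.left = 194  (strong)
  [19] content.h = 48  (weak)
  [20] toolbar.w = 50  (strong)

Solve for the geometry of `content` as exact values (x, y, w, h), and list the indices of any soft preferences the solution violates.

1. content.y = 15  [status.top = content.top]
2. content.h = 48  [status.h = content.h]
3. content.x = 334  [content.left = 334]
4. content.w = 87  [content.w = 87]

content = (x=334, y=15, w=87, h=48)
violated soft preferences: 17, 20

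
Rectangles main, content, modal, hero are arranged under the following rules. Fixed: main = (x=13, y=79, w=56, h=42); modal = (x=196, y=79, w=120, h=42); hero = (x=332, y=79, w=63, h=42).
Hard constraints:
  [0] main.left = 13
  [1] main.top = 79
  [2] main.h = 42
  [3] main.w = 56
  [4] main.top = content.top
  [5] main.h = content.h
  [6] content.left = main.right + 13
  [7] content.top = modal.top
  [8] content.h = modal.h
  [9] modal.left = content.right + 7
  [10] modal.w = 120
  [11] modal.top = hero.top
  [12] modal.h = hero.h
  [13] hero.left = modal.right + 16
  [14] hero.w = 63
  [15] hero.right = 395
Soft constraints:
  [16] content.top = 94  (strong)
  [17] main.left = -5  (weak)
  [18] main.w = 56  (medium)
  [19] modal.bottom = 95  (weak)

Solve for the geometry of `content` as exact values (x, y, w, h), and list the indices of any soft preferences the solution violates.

content = (x=82, y=79, w=107, h=42)
violated soft preferences: 16, 17, 19

1. content.y = 79  [main.top = content.top]
2. content.h = 42  [main.h = content.h]
3. content.x = 82  [content.left = main.right + 13]
4. content.w = 107  [modal.left = content.right + 7]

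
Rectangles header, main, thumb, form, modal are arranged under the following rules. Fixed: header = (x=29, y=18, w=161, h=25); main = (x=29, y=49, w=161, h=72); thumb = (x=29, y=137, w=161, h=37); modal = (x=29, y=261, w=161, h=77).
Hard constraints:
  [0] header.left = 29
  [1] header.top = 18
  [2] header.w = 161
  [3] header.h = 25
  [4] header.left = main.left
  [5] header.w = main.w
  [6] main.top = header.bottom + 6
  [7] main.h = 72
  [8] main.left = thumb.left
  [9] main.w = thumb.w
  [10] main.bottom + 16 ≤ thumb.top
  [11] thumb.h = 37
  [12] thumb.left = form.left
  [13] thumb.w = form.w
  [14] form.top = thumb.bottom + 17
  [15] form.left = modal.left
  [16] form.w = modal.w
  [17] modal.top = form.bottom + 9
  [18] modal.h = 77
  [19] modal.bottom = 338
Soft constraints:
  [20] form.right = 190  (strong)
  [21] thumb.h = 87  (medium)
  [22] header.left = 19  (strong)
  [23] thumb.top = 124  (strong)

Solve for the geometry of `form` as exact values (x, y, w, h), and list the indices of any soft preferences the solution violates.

1. form.x = 29  [thumb.left = form.left]
2. form.w = 161  [thumb.w = form.w]
3. form.y = 191  [form.top = thumb.bottom + 17]
4. form.h = 61  [modal.top = form.bottom + 9]

form = (x=29, y=191, w=161, h=61)
violated soft preferences: 21, 22, 23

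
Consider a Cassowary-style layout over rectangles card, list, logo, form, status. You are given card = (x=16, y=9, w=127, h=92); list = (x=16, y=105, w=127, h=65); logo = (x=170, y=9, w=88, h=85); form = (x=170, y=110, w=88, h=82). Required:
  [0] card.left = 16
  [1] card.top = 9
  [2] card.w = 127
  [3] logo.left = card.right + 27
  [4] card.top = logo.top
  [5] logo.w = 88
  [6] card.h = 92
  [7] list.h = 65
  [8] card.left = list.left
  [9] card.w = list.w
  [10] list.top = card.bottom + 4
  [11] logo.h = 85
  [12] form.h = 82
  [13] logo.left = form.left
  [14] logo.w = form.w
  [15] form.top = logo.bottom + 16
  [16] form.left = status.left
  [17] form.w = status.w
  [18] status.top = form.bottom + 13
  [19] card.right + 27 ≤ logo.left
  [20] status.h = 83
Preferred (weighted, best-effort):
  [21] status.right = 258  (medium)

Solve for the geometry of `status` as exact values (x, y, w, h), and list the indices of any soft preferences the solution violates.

1. status.x = 170  [form.left = status.left]
2. status.w = 88  [form.w = status.w]
3. status.y = 205  [status.top = form.bottom + 13]
4. status.h = 83  [status.h = 83]

status = (x=170, y=205, w=88, h=83)
violated soft preferences: none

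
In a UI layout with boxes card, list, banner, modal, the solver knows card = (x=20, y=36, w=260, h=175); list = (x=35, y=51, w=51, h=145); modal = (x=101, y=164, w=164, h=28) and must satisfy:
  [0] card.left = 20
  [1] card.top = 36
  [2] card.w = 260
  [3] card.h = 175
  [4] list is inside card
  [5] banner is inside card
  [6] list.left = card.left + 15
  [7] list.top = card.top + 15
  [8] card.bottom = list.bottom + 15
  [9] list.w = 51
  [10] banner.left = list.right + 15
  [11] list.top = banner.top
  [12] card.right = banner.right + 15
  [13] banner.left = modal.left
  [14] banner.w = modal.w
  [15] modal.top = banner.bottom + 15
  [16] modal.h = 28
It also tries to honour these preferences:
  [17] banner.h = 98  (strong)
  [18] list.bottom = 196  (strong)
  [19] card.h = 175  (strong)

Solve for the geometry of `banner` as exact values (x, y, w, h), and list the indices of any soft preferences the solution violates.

banner = (x=101, y=51, w=164, h=98)
violated soft preferences: none

1. banner.x = 101  [banner.left = list.right + 15]
2. banner.y = 51  [list.top = banner.top]
3. banner.w = 164  [card.right = banner.right + 15]
4. banner.h = 98  [modal.top = banner.bottom + 15]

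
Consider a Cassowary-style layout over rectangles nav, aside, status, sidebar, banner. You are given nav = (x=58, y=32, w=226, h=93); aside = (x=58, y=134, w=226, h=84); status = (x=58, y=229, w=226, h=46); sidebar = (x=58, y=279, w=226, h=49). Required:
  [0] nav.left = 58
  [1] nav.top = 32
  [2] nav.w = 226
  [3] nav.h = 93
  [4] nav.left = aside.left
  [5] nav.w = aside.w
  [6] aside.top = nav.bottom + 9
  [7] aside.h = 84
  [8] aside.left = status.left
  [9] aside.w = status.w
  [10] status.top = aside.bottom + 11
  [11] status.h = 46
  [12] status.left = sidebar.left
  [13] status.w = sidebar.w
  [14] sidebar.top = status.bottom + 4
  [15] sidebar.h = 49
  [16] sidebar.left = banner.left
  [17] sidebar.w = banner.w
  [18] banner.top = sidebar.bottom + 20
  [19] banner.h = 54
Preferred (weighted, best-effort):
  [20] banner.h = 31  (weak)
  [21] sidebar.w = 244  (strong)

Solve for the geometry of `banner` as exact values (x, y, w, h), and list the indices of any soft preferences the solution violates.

banner = (x=58, y=348, w=226, h=54)
violated soft preferences: 20, 21

1. banner.x = 58  [sidebar.left = banner.left]
2. banner.w = 226  [sidebar.w = banner.w]
3. banner.y = 348  [banner.top = sidebar.bottom + 20]
4. banner.h = 54  [banner.h = 54]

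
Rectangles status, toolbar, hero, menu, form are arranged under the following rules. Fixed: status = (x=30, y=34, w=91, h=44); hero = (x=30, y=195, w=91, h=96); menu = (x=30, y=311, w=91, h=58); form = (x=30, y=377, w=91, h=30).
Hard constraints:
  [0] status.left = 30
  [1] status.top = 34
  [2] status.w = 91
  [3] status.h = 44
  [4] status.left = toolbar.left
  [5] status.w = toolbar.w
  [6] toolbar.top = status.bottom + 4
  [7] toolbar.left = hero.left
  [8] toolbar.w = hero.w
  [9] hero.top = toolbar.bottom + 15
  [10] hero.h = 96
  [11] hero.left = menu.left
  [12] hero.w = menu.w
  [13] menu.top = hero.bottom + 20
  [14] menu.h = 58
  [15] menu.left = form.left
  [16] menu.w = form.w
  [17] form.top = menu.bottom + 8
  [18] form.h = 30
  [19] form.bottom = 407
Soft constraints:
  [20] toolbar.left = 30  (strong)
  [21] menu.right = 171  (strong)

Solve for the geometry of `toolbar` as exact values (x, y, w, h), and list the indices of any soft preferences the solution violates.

1. toolbar.x = 30  [status.left = toolbar.left]
2. toolbar.w = 91  [status.w = toolbar.w]
3. toolbar.y = 82  [toolbar.top = status.bottom + 4]
4. toolbar.h = 98  [hero.top = toolbar.bottom + 15]

toolbar = (x=30, y=82, w=91, h=98)
violated soft preferences: 21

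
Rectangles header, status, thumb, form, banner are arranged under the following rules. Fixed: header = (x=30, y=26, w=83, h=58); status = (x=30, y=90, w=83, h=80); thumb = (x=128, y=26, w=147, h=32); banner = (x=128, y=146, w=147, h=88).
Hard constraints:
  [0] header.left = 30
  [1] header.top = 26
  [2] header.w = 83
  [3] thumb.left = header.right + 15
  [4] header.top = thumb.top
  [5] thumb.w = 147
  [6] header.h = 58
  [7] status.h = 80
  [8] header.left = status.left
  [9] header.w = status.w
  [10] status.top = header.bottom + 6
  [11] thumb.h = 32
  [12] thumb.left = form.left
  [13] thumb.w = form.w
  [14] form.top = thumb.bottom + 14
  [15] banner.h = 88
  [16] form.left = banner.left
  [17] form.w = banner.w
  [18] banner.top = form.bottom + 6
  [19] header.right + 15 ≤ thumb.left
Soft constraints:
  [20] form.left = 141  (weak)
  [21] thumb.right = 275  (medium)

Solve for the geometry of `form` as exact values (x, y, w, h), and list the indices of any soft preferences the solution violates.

1. form.x = 128  [thumb.left = form.left]
2. form.w = 147  [thumb.w = form.w]
3. form.y = 72  [form.top = thumb.bottom + 14]
4. form.h = 68  [banner.top = form.bottom + 6]

form = (x=128, y=72, w=147, h=68)
violated soft preferences: 20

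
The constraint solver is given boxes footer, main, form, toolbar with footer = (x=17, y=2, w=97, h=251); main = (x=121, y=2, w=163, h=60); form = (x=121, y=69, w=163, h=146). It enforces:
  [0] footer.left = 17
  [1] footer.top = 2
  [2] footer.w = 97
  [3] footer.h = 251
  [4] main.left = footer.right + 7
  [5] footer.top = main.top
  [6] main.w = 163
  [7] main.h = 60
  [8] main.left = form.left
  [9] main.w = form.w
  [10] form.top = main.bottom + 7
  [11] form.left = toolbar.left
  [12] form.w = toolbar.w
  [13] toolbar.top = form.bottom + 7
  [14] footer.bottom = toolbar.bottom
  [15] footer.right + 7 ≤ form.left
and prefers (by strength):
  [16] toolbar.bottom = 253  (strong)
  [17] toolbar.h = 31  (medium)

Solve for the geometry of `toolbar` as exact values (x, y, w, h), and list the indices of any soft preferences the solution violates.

1. toolbar.x = 121  [form.left = toolbar.left]
2. toolbar.w = 163  [form.w = toolbar.w]
3. toolbar.y = 222  [toolbar.top = form.bottom + 7]
4. toolbar.h = 31  [footer.bottom = toolbar.bottom]

toolbar = (x=121, y=222, w=163, h=31)
violated soft preferences: none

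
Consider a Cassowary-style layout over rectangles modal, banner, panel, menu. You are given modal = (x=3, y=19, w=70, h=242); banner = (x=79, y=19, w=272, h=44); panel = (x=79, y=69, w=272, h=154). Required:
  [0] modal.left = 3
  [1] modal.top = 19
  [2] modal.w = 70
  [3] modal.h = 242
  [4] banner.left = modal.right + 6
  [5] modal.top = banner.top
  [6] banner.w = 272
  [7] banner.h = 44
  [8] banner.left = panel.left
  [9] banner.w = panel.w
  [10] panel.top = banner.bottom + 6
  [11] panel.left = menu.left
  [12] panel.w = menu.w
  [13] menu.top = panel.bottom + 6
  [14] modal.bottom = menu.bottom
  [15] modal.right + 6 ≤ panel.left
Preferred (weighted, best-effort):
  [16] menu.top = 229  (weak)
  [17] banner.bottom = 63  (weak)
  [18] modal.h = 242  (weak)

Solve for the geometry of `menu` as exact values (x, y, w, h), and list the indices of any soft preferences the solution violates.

1. menu.x = 79  [panel.left = menu.left]
2. menu.w = 272  [panel.w = menu.w]
3. menu.y = 229  [menu.top = panel.bottom + 6]
4. menu.h = 32  [modal.bottom = menu.bottom]

menu = (x=79, y=229, w=272, h=32)
violated soft preferences: none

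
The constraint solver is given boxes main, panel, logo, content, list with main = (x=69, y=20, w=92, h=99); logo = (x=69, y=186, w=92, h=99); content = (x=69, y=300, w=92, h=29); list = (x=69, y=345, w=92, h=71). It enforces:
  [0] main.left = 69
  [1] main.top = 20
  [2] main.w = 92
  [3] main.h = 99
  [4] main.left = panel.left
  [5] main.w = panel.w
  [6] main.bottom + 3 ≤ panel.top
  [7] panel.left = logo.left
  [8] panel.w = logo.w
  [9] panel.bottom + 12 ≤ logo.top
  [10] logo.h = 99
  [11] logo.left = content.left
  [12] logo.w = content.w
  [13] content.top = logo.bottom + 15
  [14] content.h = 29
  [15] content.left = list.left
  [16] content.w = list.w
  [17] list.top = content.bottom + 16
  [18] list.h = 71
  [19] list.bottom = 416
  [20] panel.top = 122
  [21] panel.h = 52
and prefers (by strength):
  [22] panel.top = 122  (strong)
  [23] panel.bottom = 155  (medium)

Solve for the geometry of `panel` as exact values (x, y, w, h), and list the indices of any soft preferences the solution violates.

1. panel.x = 69  [main.left = panel.left]
2. panel.w = 92  [main.w = panel.w]
3. panel.y = 122  [panel.top = 122]
4. panel.h = 52  [panel.h = 52]

panel = (x=69, y=122, w=92, h=52)
violated soft preferences: 23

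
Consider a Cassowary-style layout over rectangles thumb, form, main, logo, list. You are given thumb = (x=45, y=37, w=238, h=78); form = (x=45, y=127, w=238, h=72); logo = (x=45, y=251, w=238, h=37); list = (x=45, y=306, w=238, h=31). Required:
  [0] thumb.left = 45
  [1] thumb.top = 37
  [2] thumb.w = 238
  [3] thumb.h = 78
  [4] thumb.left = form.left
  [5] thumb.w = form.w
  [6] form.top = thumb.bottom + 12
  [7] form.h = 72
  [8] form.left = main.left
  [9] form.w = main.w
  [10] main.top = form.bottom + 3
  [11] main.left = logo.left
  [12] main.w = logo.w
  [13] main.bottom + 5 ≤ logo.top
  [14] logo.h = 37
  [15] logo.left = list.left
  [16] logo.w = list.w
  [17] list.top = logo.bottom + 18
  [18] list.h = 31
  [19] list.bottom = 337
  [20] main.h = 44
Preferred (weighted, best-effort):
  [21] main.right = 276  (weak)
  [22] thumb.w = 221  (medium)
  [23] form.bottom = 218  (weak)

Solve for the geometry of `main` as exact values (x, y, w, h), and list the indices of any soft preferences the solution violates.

1. main.x = 45  [form.left = main.left]
2. main.w = 238  [form.w = main.w]
3. main.y = 202  [main.top = form.bottom + 3]
4. main.h = 44  [main.h = 44]

main = (x=45, y=202, w=238, h=44)
violated soft preferences: 21, 22, 23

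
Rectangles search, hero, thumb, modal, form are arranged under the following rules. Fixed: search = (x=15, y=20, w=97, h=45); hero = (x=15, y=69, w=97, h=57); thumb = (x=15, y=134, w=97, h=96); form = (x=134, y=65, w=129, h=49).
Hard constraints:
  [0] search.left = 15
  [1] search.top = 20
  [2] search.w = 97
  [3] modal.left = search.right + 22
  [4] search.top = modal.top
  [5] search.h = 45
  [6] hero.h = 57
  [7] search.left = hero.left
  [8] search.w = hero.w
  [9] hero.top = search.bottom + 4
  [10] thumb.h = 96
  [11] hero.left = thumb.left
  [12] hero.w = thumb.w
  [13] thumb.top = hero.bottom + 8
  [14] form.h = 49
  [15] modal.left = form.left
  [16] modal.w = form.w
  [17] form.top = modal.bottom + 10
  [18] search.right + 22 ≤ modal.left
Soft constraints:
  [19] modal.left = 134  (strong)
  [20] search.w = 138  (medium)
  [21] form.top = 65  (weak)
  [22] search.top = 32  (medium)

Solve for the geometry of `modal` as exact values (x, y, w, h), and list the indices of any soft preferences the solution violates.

modal = (x=134, y=20, w=129, h=35)
violated soft preferences: 20, 22

1. modal.x = 134  [modal.left = search.right + 22]
2. modal.y = 20  [search.top = modal.top]
3. modal.w = 129  [modal.w = form.w]
4. modal.h = 35  [form.top = modal.bottom + 10]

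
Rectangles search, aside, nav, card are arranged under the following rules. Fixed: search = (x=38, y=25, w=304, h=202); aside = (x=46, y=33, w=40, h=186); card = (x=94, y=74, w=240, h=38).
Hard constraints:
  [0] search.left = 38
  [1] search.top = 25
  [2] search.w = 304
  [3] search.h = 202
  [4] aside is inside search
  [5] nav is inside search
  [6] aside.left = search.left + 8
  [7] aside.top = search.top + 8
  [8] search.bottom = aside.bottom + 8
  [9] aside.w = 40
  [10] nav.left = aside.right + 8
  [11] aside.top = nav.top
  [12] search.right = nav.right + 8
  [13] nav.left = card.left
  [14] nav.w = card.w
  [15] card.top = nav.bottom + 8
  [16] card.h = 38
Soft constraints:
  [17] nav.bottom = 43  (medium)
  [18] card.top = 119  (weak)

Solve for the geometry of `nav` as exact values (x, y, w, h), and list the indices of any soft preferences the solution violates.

nav = (x=94, y=33, w=240, h=33)
violated soft preferences: 17, 18

1. nav.x = 94  [nav.left = aside.right + 8]
2. nav.y = 33  [aside.top = nav.top]
3. nav.w = 240  [search.right = nav.right + 8]
4. nav.h = 33  [card.top = nav.bottom + 8]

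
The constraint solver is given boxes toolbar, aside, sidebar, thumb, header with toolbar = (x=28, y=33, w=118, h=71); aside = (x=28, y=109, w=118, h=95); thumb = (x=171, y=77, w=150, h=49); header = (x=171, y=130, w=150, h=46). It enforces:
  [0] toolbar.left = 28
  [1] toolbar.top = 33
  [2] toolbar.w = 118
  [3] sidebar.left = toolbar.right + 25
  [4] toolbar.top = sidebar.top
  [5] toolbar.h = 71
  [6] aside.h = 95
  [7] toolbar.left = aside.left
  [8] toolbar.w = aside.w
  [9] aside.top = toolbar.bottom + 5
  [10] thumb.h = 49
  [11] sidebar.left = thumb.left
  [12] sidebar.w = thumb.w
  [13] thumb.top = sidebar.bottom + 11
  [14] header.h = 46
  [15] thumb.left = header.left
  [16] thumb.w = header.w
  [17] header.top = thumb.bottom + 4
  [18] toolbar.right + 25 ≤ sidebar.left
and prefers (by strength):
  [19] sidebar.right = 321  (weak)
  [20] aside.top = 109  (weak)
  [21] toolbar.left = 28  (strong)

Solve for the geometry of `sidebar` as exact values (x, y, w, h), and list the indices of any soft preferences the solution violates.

1. sidebar.x = 171  [sidebar.left = toolbar.right + 25]
2. sidebar.y = 33  [toolbar.top = sidebar.top]
3. sidebar.w = 150  [sidebar.w = thumb.w]
4. sidebar.h = 33  [thumb.top = sidebar.bottom + 11]

sidebar = (x=171, y=33, w=150, h=33)
violated soft preferences: none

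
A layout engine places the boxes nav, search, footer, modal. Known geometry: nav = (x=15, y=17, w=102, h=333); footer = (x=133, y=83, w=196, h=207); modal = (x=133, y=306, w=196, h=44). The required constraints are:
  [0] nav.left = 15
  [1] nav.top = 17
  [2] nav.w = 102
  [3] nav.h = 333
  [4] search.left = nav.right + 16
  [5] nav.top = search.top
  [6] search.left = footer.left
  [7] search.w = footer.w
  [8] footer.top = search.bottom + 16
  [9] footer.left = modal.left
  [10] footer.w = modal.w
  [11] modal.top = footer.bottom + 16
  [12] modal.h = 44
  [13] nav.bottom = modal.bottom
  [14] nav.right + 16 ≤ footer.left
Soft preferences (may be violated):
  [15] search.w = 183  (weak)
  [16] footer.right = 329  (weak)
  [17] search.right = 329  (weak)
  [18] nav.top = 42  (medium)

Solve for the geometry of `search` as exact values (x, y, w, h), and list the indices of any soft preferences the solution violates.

1. search.x = 133  [search.left = nav.right + 16]
2. search.y = 17  [nav.top = search.top]
3. search.w = 196  [search.w = footer.w]
4. search.h = 50  [footer.top = search.bottom + 16]

search = (x=133, y=17, w=196, h=50)
violated soft preferences: 15, 18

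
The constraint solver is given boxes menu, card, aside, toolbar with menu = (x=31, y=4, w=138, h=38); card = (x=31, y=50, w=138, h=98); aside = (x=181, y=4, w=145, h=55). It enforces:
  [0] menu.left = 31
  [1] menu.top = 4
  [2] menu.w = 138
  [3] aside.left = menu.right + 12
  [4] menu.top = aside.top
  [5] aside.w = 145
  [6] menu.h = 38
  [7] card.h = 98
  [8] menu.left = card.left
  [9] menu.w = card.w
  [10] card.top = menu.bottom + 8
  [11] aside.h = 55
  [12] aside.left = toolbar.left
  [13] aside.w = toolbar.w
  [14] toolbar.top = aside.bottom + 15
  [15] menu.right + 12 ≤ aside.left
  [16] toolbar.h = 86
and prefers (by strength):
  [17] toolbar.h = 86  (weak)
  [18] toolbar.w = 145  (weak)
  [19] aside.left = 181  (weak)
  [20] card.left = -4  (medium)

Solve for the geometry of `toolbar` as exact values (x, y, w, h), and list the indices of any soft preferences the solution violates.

1. toolbar.x = 181  [aside.left = toolbar.left]
2. toolbar.w = 145  [aside.w = toolbar.w]
3. toolbar.y = 74  [toolbar.top = aside.bottom + 15]
4. toolbar.h = 86  [toolbar.h = 86]

toolbar = (x=181, y=74, w=145, h=86)
violated soft preferences: 20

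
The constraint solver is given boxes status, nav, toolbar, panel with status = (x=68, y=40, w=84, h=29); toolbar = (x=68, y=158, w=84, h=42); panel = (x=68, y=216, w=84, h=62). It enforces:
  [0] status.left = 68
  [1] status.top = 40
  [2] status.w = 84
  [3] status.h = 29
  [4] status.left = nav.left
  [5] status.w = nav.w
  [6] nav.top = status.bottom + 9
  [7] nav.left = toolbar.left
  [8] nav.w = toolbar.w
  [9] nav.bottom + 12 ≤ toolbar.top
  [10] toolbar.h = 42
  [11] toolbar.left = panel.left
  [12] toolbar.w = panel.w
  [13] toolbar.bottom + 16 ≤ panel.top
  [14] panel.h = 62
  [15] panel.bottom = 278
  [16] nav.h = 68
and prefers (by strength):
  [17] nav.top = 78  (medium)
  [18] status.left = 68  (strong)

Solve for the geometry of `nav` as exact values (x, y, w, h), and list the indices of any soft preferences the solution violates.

nav = (x=68, y=78, w=84, h=68)
violated soft preferences: none

1. nav.x = 68  [status.left = nav.left]
2. nav.w = 84  [status.w = nav.w]
3. nav.y = 78  [nav.top = status.bottom + 9]
4. nav.h = 68  [nav.h = 68]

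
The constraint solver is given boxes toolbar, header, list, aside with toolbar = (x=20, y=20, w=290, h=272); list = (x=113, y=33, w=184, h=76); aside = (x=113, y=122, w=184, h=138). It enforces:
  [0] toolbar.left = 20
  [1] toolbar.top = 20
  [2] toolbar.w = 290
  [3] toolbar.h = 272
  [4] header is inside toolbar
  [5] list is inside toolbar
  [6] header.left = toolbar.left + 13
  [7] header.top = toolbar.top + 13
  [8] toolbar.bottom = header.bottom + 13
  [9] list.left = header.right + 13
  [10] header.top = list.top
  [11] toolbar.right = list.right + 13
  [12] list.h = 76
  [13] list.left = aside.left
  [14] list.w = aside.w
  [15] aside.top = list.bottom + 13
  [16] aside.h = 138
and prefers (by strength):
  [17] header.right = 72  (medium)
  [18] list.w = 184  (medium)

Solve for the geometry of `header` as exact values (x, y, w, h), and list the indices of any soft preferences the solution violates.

1. header.x = 33  [header.left = toolbar.left + 13]
2. header.y = 33  [header.top = toolbar.top + 13]
3. header.h = 246  [toolbar.bottom = header.bottom + 13]
4. header.w = 67  [list.left = header.right + 13]

header = (x=33, y=33, w=67, h=246)
violated soft preferences: 17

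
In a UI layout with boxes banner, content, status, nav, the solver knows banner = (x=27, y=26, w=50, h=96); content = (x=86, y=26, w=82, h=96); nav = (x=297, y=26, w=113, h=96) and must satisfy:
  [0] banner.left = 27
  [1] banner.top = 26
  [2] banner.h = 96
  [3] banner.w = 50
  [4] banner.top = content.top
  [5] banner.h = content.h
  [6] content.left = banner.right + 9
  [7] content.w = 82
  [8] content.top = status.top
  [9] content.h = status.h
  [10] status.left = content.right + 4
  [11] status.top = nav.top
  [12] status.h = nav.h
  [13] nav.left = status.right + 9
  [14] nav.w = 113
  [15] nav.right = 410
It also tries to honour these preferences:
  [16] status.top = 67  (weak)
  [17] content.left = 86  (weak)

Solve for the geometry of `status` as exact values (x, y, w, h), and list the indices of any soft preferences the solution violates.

1. status.y = 26  [content.top = status.top]
2. status.h = 96  [content.h = status.h]
3. status.x = 172  [status.left = content.right + 4]
4. status.w = 116  [nav.left = status.right + 9]

status = (x=172, y=26, w=116, h=96)
violated soft preferences: 16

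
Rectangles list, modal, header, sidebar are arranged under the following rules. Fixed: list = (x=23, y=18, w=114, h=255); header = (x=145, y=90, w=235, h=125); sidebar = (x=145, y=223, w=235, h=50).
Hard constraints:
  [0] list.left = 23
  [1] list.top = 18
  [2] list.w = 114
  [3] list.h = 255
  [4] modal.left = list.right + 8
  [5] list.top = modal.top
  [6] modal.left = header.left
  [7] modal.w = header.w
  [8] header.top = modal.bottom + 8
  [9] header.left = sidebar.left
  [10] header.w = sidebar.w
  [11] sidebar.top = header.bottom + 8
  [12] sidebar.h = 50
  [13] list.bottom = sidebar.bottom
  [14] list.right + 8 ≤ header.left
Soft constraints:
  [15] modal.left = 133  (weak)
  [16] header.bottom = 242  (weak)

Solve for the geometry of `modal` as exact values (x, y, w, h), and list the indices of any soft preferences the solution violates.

modal = (x=145, y=18, w=235, h=64)
violated soft preferences: 15, 16

1. modal.x = 145  [modal.left = list.right + 8]
2. modal.y = 18  [list.top = modal.top]
3. modal.w = 235  [modal.w = header.w]
4. modal.h = 64  [header.top = modal.bottom + 8]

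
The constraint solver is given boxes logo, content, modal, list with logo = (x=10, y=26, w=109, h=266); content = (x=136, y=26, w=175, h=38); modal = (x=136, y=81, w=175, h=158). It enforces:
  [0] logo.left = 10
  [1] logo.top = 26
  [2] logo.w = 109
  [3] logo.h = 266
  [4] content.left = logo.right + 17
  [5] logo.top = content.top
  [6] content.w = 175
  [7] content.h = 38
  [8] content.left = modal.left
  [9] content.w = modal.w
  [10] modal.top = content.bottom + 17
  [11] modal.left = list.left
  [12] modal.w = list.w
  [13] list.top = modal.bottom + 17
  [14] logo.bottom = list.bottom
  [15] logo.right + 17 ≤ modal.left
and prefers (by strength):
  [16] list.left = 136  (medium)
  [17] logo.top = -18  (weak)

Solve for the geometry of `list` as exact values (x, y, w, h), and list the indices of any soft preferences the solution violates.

1. list.x = 136  [modal.left = list.left]
2. list.w = 175  [modal.w = list.w]
3. list.y = 256  [list.top = modal.bottom + 17]
4. list.h = 36  [logo.bottom = list.bottom]

list = (x=136, y=256, w=175, h=36)
violated soft preferences: 17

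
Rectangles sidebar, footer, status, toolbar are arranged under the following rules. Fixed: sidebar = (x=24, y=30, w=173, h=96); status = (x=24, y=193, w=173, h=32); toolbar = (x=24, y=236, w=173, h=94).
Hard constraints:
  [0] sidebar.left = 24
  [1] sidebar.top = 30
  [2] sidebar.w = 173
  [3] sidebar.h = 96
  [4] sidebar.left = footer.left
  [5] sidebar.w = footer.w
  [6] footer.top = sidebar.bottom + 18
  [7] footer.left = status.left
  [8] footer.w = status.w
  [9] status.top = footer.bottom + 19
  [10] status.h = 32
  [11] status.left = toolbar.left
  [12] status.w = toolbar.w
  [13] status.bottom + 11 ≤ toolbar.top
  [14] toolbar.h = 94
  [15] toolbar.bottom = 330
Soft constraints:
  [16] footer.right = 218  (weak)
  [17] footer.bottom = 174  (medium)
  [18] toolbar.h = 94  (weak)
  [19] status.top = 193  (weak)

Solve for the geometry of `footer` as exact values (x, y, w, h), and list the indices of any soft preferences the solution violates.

1. footer.x = 24  [sidebar.left = footer.left]
2. footer.w = 173  [sidebar.w = footer.w]
3. footer.y = 144  [footer.top = sidebar.bottom + 18]
4. footer.h = 30  [status.top = footer.bottom + 19]

footer = (x=24, y=144, w=173, h=30)
violated soft preferences: 16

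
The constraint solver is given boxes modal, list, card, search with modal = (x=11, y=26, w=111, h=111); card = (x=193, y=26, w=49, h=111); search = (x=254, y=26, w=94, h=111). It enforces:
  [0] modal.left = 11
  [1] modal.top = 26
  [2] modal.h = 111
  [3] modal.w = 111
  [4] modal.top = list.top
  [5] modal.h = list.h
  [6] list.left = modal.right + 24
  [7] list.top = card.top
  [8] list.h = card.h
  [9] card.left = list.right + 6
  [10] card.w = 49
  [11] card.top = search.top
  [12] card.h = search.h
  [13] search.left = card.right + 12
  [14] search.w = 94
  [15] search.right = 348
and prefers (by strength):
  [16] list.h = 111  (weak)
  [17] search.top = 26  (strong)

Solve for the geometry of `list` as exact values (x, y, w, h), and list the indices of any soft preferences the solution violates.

1. list.y = 26  [modal.top = list.top]
2. list.h = 111  [modal.h = list.h]
3. list.x = 146  [list.left = modal.right + 24]
4. list.w = 41  [card.left = list.right + 6]

list = (x=146, y=26, w=41, h=111)
violated soft preferences: none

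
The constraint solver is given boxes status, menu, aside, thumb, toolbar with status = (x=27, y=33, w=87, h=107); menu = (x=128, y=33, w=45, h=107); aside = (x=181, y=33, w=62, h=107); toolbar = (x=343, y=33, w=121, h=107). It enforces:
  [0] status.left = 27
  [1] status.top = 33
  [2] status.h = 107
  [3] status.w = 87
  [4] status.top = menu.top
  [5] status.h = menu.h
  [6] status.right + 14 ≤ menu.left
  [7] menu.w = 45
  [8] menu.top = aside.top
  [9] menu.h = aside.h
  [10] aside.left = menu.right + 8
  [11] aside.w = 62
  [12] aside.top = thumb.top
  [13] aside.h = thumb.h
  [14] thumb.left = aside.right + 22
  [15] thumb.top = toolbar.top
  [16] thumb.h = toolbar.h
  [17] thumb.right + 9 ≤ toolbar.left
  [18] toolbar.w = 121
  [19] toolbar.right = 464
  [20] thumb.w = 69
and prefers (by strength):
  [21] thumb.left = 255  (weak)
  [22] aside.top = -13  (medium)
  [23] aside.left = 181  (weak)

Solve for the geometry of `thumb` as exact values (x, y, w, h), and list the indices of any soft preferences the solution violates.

thumb = (x=265, y=33, w=69, h=107)
violated soft preferences: 21, 22

1. thumb.y = 33  [aside.top = thumb.top]
2. thumb.h = 107  [aside.h = thumb.h]
3. thumb.x = 265  [thumb.left = aside.right + 22]
4. thumb.w = 69  [thumb.w = 69]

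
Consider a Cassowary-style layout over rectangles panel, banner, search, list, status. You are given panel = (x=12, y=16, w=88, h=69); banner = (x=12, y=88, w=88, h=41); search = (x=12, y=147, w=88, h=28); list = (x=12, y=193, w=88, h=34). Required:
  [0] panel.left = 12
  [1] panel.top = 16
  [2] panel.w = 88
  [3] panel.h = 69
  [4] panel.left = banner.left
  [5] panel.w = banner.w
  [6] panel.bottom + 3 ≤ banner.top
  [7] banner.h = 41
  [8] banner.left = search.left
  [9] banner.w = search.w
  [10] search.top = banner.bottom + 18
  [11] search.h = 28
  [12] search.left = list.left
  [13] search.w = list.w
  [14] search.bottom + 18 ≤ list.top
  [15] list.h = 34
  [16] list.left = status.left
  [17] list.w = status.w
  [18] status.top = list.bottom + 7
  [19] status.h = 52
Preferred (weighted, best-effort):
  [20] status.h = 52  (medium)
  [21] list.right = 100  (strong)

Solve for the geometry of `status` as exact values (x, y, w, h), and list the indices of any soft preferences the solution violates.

1. status.x = 12  [list.left = status.left]
2. status.w = 88  [list.w = status.w]
3. status.y = 234  [status.top = list.bottom + 7]
4. status.h = 52  [status.h = 52]

status = (x=12, y=234, w=88, h=52)
violated soft preferences: none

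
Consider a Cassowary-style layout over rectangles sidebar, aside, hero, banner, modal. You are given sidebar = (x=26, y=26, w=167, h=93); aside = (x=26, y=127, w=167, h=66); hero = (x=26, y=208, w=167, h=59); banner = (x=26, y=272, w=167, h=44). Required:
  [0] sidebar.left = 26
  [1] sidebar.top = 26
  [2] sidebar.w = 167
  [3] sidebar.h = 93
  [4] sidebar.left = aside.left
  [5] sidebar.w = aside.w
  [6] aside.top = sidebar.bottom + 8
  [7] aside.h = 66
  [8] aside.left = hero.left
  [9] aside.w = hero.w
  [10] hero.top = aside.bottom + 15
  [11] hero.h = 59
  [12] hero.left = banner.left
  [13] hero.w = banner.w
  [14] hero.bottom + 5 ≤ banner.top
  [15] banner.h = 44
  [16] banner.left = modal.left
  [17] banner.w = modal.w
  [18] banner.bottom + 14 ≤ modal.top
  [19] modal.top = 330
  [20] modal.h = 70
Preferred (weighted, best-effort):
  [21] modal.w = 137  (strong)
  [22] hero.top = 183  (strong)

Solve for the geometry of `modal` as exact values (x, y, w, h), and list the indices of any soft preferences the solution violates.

modal = (x=26, y=330, w=167, h=70)
violated soft preferences: 21, 22

1. modal.x = 26  [banner.left = modal.left]
2. modal.w = 167  [banner.w = modal.w]
3. modal.y = 330  [modal.top = 330]
4. modal.h = 70  [modal.h = 70]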